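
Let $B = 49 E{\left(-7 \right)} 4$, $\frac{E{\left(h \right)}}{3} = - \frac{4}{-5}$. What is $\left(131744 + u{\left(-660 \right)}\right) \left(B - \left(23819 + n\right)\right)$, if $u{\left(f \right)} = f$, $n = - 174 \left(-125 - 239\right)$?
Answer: $- \frac{56814820532}{5} \approx -1.1363 \cdot 10^{10}$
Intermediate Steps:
$E{\left(h \right)} = \frac{12}{5}$ ($E{\left(h \right)} = 3 \left(- \frac{4}{-5}\right) = 3 \left(\left(-4\right) \left(- \frac{1}{5}\right)\right) = 3 \cdot \frac{4}{5} = \frac{12}{5}$)
$n = 63336$ ($n = \left(-174\right) \left(-364\right) = 63336$)
$B = \frac{2352}{5}$ ($B = 49 \cdot \frac{12}{5} \cdot 4 = \frac{588}{5} \cdot 4 = \frac{2352}{5} \approx 470.4$)
$\left(131744 + u{\left(-660 \right)}\right) \left(B - \left(23819 + n\right)\right) = \left(131744 - 660\right) \left(\frac{2352}{5} - 87155\right) = 131084 \left(\frac{2352}{5} - 87155\right) = 131084 \left(- \frac{433423}{5}\right) = - \frac{56814820532}{5}$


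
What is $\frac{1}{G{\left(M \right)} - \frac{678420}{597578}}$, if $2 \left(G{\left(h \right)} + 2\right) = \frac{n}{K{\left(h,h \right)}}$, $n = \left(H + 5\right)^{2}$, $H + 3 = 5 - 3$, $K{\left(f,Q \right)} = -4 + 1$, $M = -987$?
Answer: $- \frac{896367}{5200676} \approx -0.17236$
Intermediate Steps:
$K{\left(f,Q \right)} = -3$
$H = -1$ ($H = -3 + \left(5 - 3\right) = -3 + 2 = -1$)
$n = 16$ ($n = \left(-1 + 5\right)^{2} = 4^{2} = 16$)
$G{\left(h \right)} = - \frac{14}{3}$ ($G{\left(h \right)} = -2 + \frac{16 \frac{1}{-3}}{2} = -2 + \frac{16 \left(- \frac{1}{3}\right)}{2} = -2 + \frac{1}{2} \left(- \frac{16}{3}\right) = -2 - \frac{8}{3} = - \frac{14}{3}$)
$\frac{1}{G{\left(M \right)} - \frac{678420}{597578}} = \frac{1}{- \frac{14}{3} - \frac{678420}{597578}} = \frac{1}{- \frac{14}{3} - \frac{339210}{298789}} = \frac{1}{- \frac{5200676}{896367}} = - \frac{896367}{5200676}$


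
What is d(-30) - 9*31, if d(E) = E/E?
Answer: -278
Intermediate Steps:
d(E) = 1
d(-30) - 9*31 = 1 - 9*31 = 1 - 1*279 = 1 - 279 = -278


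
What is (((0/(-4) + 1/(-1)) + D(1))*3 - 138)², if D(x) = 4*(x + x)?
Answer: 13689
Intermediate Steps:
D(x) = 8*x (D(x) = 4*(2*x) = 8*x)
(((0/(-4) + 1/(-1)) + D(1))*3 - 138)² = (((0/(-4) + 1/(-1)) + 8*1)*3 - 138)² = (((0*(-¼) + 1*(-1)) + 8)*3 - 138)² = (((0 - 1) + 8)*3 - 138)² = ((-1 + 8)*3 - 138)² = (7*3 - 138)² = (21 - 138)² = (-117)² = 13689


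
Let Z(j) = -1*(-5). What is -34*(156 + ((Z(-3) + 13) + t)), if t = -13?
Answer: -5474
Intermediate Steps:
Z(j) = 5
-34*(156 + ((Z(-3) + 13) + t)) = -34*(156 + ((5 + 13) - 13)) = -34*(156 + (18 - 13)) = -34*(156 + 5) = -34*161 = -5474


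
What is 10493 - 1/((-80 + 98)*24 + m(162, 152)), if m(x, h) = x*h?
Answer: 262912607/25056 ≈ 10493.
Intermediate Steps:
m(x, h) = h*x
10493 - 1/((-80 + 98)*24 + m(162, 152)) = 10493 - 1/((-80 + 98)*24 + 152*162) = 10493 - 1/(18*24 + 24624) = 10493 - 1/(432 + 24624) = 10493 - 1/25056 = 262912607/25056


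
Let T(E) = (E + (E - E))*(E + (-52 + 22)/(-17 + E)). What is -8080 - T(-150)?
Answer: -5102360/167 ≈ -30553.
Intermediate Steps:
T(E) = E*(E - 30/(-17 + E)) (T(E) = (E + 0)*(E - 30/(-17 + E)) = E*(E - 30/(-17 + E)))
-8080 - T(-150) = -8080 - (-150)*(-30 + (-150)² - 17*(-150))/(-17 - 150) = -8080 - (-150)*(-30 + 22500 + 2550)/(-167) = -8080 - (-150)*(-1)*25020/167 = -8080 - 1*3753000/167 = -8080 - 3753000/167 = -5102360/167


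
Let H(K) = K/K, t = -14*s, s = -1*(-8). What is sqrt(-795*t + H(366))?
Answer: sqrt(89041) ≈ 298.40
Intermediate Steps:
s = 8
t = -112 (t = -14*8 = -112)
H(K) = 1
sqrt(-795*t + H(366)) = sqrt(-795*(-112) + 1) = sqrt(89040 + 1) = sqrt(89041)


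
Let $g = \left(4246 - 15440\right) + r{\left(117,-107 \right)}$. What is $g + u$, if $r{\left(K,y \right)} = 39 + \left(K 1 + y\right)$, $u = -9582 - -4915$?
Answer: $-15812$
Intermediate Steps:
$u = -4667$ ($u = -9582 + 4915 = -4667$)
$r{\left(K,y \right)} = 39 + K + y$ ($r{\left(K,y \right)} = 39 + \left(K + y\right) = 39 + K + y$)
$g = -11145$ ($g = \left(4246 - 15440\right) + \left(39 + 117 - 107\right) = -11194 + 49 = -11145$)
$g + u = -11145 - 4667 = -15812$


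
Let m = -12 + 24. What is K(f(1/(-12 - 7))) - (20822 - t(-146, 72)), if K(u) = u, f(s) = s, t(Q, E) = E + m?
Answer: -394023/19 ≈ -20738.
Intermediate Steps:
m = 12
t(Q, E) = 12 + E (t(Q, E) = E + 12 = 12 + E)
K(f(1/(-12 - 7))) - (20822 - t(-146, 72)) = 1/(-12 - 7) - (20822 - (12 + 72)) = 1/(-19) - (20822 - 1*84) = -1/19 - (20822 - 84) = -1/19 - 1*20738 = -1/19 - 20738 = -394023/19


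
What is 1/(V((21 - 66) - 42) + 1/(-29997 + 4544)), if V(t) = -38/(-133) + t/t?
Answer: 178171/229070 ≈ 0.77780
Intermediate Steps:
V(t) = 9/7 (V(t) = -38*(-1/133) + 1 = 2/7 + 1 = 9/7)
1/(V((21 - 66) - 42) + 1/(-29997 + 4544)) = 1/(9/7 + 1/(-29997 + 4544)) = 1/(9/7 + 1/(-25453)) = 1/(9/7 - 1/25453) = 1/(229070/178171) = 178171/229070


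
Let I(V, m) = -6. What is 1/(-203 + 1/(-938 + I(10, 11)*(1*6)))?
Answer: -974/197723 ≈ -0.0049261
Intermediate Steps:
1/(-203 + 1/(-938 + I(10, 11)*(1*6))) = 1/(-203 + 1/(-938 - 6*6)) = 1/(-203 + 1/(-938 - 36)) = 1/(-203 + 1/(-974)) = 1/(-203 - 1/974) = 1/(-197723/974) = -974/197723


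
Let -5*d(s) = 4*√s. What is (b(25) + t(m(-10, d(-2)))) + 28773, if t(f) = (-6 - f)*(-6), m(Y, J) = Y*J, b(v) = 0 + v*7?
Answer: 28984 + 48*I*√2 ≈ 28984.0 + 67.882*I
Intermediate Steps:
d(s) = -4*√s/5
b(v) = 7*v (b(v) = 0 + 7*v = 7*v)
m(Y, J) = J*Y
t(f) = 36 + 6*f
(b(25) + t(m(-10, d(-2)))) + 28773 = (7*25 + (36 + 6*(-4*I*√2/5*(-10)))) + 28773 = (175 + (36 + 6*(-4*I*√2/5*(-10)))) + 28773 = (175 + (36 + 6*(8*I*√2))) + 28773 = (175 + (36 + 48*I*√2)) + 28773 = (211 + 48*I*√2) + 28773 = 28984 + 48*I*√2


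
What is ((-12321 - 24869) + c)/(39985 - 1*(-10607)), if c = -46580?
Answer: -41885/25296 ≈ -1.6558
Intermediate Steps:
((-12321 - 24869) + c)/(39985 - 1*(-10607)) = ((-12321 - 24869) - 46580)/(39985 - 1*(-10607)) = (-37190 - 46580)/(39985 + 10607) = -83770/50592 = -83770*1/50592 = -41885/25296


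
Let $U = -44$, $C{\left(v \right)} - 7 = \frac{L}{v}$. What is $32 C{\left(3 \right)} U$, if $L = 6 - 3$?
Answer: $-11264$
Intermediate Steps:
$L = 3$
$C{\left(v \right)} = 7 + \frac{3}{v}$
$32 C{\left(3 \right)} U = 32 \left(7 + \frac{3}{3}\right) \left(-44\right) = 32 \left(7 + 3 \cdot \frac{1}{3}\right) \left(-44\right) = 32 \left(7 + 1\right) \left(-44\right) = 32 \cdot 8 \left(-44\right) = 256 \left(-44\right) = -11264$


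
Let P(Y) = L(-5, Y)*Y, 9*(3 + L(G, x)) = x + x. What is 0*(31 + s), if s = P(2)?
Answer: 0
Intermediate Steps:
L(G, x) = -3 + 2*x/9 (L(G, x) = -3 + (x + x)/9 = -3 + (2*x)/9 = -3 + 2*x/9)
P(Y) = Y*(-3 + 2*Y/9) (P(Y) = (-3 + 2*Y/9)*Y = Y*(-3 + 2*Y/9))
s = -46/9 (s = (1/9)*2*(-27 + 2*2) = (1/9)*2*(-27 + 4) = (1/9)*2*(-23) = -46/9 ≈ -5.1111)
0*(31 + s) = 0*(31 - 46/9) = 0*(233/9) = 0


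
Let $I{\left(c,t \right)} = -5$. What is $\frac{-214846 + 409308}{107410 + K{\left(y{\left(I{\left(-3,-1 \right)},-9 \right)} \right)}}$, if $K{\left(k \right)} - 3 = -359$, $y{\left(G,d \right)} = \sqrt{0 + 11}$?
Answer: $\frac{97231}{53527} \approx 1.8165$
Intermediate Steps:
$y{\left(G,d \right)} = \sqrt{11}$
$K{\left(k \right)} = -356$ ($K{\left(k \right)} = 3 - 359 = -356$)
$\frac{-214846 + 409308}{107410 + K{\left(y{\left(I{\left(-3,-1 \right)},-9 \right)} \right)}} = \frac{-214846 + 409308}{107410 - 356} = \frac{194462}{107054} = 194462 \cdot \frac{1}{107054} = \frac{97231}{53527}$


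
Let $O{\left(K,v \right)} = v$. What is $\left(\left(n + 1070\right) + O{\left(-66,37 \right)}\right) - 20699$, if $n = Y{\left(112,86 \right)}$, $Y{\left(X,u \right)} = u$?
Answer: $-19506$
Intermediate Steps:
$n = 86$
$\left(\left(n + 1070\right) + O{\left(-66,37 \right)}\right) - 20699 = \left(\left(86 + 1070\right) + 37\right) - 20699 = \left(1156 + 37\right) - 20699 = 1193 - 20699 = -19506$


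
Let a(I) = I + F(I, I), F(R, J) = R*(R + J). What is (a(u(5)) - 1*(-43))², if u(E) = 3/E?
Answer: 1227664/625 ≈ 1964.3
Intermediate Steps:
F(R, J) = R*(J + R)
a(I) = I + 2*I² (a(I) = I + I*(I + I) = I + I*(2*I) = I + 2*I²)
(a(u(5)) - 1*(-43))² = ((3/5)*(1 + 2*(3/5)) - 1*(-43))² = ((3*(⅕))*(1 + 2*(3*(⅕))) + 43)² = (3*(1 + 2*(⅗))/5 + 43)² = (3*(1 + 6/5)/5 + 43)² = ((⅗)*(11/5) + 43)² = (33/25 + 43)² = (1108/25)² = 1227664/625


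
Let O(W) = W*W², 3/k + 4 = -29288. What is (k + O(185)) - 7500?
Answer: 61748756499/9764 ≈ 6.3241e+6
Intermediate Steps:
k = -1/9764 (k = 3/(-4 - 29288) = 3/(-29292) = 3*(-1/29292) = -1/9764 ≈ -0.00010242)
O(W) = W³
(k + O(185)) - 7500 = (-1/9764 + 185³) - 7500 = (-1/9764 + 6331625) - 7500 = 61821986499/9764 - 7500 = 61748756499/9764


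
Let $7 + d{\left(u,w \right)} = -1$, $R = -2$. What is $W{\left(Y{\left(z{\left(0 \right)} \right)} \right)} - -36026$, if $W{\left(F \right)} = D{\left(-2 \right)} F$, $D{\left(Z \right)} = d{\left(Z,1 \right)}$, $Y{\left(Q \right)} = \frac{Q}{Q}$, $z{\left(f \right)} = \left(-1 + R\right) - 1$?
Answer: $36018$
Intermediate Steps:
$d{\left(u,w \right)} = -8$ ($d{\left(u,w \right)} = -7 - 1 = -8$)
$z{\left(f \right)} = -4$ ($z{\left(f \right)} = \left(-1 - 2\right) - 1 = -3 - 1 = -4$)
$Y{\left(Q \right)} = 1$
$D{\left(Z \right)} = -8$
$W{\left(F \right)} = - 8 F$
$W{\left(Y{\left(z{\left(0 \right)} \right)} \right)} - -36026 = \left(-8\right) 1 - -36026 = -8 + 36026 = 36018$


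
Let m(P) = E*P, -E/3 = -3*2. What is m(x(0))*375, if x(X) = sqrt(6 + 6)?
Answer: 13500*sqrt(3) ≈ 23383.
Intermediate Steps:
x(X) = 2*sqrt(3) (x(X) = sqrt(12) = 2*sqrt(3))
E = 18 (E = -(-9)*2 = -3*(-6) = 18)
m(P) = 18*P
m(x(0))*375 = (18*(2*sqrt(3)))*375 = (36*sqrt(3))*375 = 13500*sqrt(3)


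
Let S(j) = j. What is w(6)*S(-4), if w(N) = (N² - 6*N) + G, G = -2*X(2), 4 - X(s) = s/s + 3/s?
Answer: 12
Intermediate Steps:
X(s) = 3 - 3/s (X(s) = 4 - (s/s + 3/s) = 4 - (1 + 3/s) = 4 + (-1 - 3/s) = 3 - 3/s)
G = -3 (G = -2*(3 - 3/2) = -2*3/2 = -3)
w(N) = -3 + N² - 6*N (w(N) = (N² - 6*N) - 3 = -3 + N² - 6*N)
w(6)*S(-4) = (-3 + 6² - 6*6)*(-4) = (-3 + 36 - 36)*(-4) = -3*(-4) = 12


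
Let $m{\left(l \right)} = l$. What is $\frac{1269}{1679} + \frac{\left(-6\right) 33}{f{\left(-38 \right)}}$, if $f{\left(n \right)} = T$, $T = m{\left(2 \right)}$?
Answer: $- \frac{164952}{1679} \approx -98.244$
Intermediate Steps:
$T = 2$
$f{\left(n \right)} = 2$
$\frac{1269}{1679} + \frac{\left(-6\right) 33}{f{\left(-38 \right)}} = \frac{1269}{1679} + \frac{\left(-6\right) 33}{2} = 1269 \cdot \frac{1}{1679} - 99 = \frac{1269}{1679} - 99 = - \frac{164952}{1679}$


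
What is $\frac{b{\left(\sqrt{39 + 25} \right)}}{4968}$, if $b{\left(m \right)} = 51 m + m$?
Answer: $\frac{52}{621} \approx 0.083736$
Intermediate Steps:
$b{\left(m \right)} = 52 m$
$\frac{b{\left(\sqrt{39 + 25} \right)}}{4968} = \frac{52 \sqrt{39 + 25}}{4968} = 52 \sqrt{64} \cdot \frac{1}{4968} = 52 \cdot 8 \cdot \frac{1}{4968} = 416 \cdot \frac{1}{4968} = \frac{52}{621}$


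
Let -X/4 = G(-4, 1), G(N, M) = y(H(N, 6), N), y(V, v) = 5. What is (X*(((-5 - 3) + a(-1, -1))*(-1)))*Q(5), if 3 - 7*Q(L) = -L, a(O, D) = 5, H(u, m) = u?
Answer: -480/7 ≈ -68.571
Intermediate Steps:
G(N, M) = 5
X = -20 (X = -4*5 = -20)
Q(L) = 3/7 + L/7 (Q(L) = 3/7 - (-1)*L/7 = 3/7 + L/7)
(X*(((-5 - 3) + a(-1, -1))*(-1)))*Q(5) = (-20*((-5 - 3) + 5)*(-1))*(3/7 + (1/7)*5) = (-20*(-8 + 5)*(-1))*(3/7 + 5/7) = -(-60)*(-1)*(8/7) = -20*3*(8/7) = -60*8/7 = -480/7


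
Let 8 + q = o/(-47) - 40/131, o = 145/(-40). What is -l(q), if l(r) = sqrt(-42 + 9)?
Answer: -I*sqrt(33) ≈ -5.7446*I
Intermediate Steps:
o = -29/8 (o = 145*(-1/40) = -29/8 ≈ -3.6250)
q = -405289/49256 (q = -8 + (-29/8/(-47) - 40/131) = -8 + (-29/8*(-1/47) - 40*1/131) = -8 + (29/376 - 40/131) = -8 - 11241/49256 = -405289/49256 ≈ -8.2282)
l(r) = I*sqrt(33) (l(r) = sqrt(-33) = I*sqrt(33))
-l(q) = -I*sqrt(33)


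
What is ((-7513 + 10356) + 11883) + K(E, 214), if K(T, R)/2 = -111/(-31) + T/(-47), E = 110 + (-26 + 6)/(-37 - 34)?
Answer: 1523615876/103447 ≈ 14728.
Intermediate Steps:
E = 7830/71 (E = 110 - 20/(-71) = 110 - 20*(-1/71) = 110 + 20/71 = 7830/71 ≈ 110.28)
K(T, R) = 222/31 - 2*T/47 (K(T, R) = 2*(-111/(-31) + T/(-47)) = 2*(-111*(-1/31) + T*(-1/47)) = 2*(111/31 - T/47) = 222/31 - 2*T/47)
((-7513 + 10356) + 11883) + K(E, 214) = ((-7513 + 10356) + 11883) + (222/31 - 2/47*7830/71) = (2843 + 11883) + (222/31 - 15660/3337) = 14726 + 255354/103447 = 1523615876/103447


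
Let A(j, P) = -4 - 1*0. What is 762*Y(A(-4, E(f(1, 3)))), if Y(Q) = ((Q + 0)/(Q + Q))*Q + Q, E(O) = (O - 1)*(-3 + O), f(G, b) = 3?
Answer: -4572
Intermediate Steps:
E(O) = (-1 + O)*(-3 + O)
A(j, P) = -4 (A(j, P) = -4 + 0 = -4)
Y(Q) = 3*Q/2 (Y(Q) = (Q/((2*Q)))*Q + Q = (Q*(1/(2*Q)))*Q + Q = Q/2 + Q = 3*Q/2)
762*Y(A(-4, E(f(1, 3)))) = 762*((3/2)*(-4)) = 762*(-6) = -4572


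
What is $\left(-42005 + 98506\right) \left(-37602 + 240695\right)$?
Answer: $11474957593$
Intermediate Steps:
$\left(-42005 + 98506\right) \left(-37602 + 240695\right) = 56501 \cdot 203093 = 11474957593$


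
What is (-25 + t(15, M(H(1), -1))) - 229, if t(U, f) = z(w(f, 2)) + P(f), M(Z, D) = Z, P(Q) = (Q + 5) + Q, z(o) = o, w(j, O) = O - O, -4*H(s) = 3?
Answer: -501/2 ≈ -250.50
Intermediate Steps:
H(s) = -¾ (H(s) = -¼*3 = -¾)
w(j, O) = 0
P(Q) = 5 + 2*Q (P(Q) = (5 + Q) + Q = 5 + 2*Q)
t(U, f) = 5 + 2*f (t(U, f) = 0 + (5 + 2*f) = 5 + 2*f)
(-25 + t(15, M(H(1), -1))) - 229 = (-25 + (5 + 2*(-¾))) - 229 = (-25 + (5 - 3/2)) - 229 = (-25 + 7/2) - 229 = -43/2 - 229 = -501/2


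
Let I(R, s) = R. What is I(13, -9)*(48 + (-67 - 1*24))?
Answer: -559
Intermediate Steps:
I(13, -9)*(48 + (-67 - 1*24)) = 13*(48 + (-67 - 1*24)) = 13*(48 + (-67 - 24)) = 13*(48 - 91) = 13*(-43) = -559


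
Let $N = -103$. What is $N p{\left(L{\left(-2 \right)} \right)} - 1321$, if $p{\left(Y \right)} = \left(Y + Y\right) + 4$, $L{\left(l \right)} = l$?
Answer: $-1321$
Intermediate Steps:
$p{\left(Y \right)} = 4 + 2 Y$ ($p{\left(Y \right)} = 2 Y + 4 = 4 + 2 Y$)
$N p{\left(L{\left(-2 \right)} \right)} - 1321 = - 103 \left(4 + 2 \left(-2\right)\right) - 1321 = - 103 \left(4 - 4\right) - 1321 = \left(-103\right) 0 - 1321 = 0 - 1321 = -1321$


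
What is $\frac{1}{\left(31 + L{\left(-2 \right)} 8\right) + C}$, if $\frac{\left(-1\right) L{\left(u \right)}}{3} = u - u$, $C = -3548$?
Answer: $- \frac{1}{3517} \approx -0.00028433$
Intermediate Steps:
$L{\left(u \right)} = 0$ ($L{\left(u \right)} = - 3 \left(u - u\right) = \left(-3\right) 0 = 0$)
$\frac{1}{\left(31 + L{\left(-2 \right)} 8\right) + C} = \frac{1}{\left(31 + 0 \cdot 8\right) - 3548} = \frac{1}{\left(31 + 0\right) - 3548} = \frac{1}{31 - 3548} = \frac{1}{-3517} = - \frac{1}{3517}$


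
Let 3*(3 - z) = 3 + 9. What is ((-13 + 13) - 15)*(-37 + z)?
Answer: 570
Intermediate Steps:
z = -1 (z = 3 - (3 + 9)/3 = 3 - ⅓*12 = 3 - 4 = -1)
((-13 + 13) - 15)*(-37 + z) = ((-13 + 13) - 15)*(-37 - 1) = (0 - 15)*(-38) = -15*(-38) = 570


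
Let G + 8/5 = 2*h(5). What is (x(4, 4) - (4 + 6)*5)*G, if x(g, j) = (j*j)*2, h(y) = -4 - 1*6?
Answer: 1944/5 ≈ 388.80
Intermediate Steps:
h(y) = -10 (h(y) = -4 - 6 = -10)
x(g, j) = 2*j**2 (x(g, j) = j**2*2 = 2*j**2)
G = -108/5 (G = -8/5 + 2*(-10) = -8/5 - 20 = -108/5 ≈ -21.600)
(x(4, 4) - (4 + 6)*5)*G = (2*4**2 - (4 + 6)*5)*(-108/5) = (2*16 - 10*5)*(-108/5) = (32 - 1*50)*(-108/5) = (32 - 50)*(-108/5) = -18*(-108/5) = 1944/5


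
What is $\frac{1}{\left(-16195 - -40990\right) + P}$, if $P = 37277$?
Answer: $\frac{1}{62072} \approx 1.611 \cdot 10^{-5}$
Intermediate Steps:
$\frac{1}{\left(-16195 - -40990\right) + P} = \frac{1}{\left(-16195 - -40990\right) + 37277} = \frac{1}{\left(-16195 + 40990\right) + 37277} = \frac{1}{24795 + 37277} = \frac{1}{62072}$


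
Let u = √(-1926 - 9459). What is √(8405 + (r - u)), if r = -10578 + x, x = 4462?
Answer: √(2289 - 3*I*√1265) ≈ 47.857 - 1.1148*I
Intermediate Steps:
r = -6116 (r = -10578 + 4462 = -6116)
u = 3*I*√1265 (u = √(-11385) = 3*I*√1265 ≈ 106.7*I)
√(8405 + (r - u)) = √(8405 + (-6116 - 3*I*√1265)) = √(2289 - 3*I*√1265)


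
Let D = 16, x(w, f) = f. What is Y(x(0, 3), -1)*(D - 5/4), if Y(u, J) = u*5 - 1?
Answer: 413/2 ≈ 206.50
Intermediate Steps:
Y(u, J) = -1 + 5*u (Y(u, J) = 5*u - 1 = -1 + 5*u)
Y(x(0, 3), -1)*(D - 5/4) = (-1 + 5*3)*(16 - 5/4) = (-1 + 15)*(16 - 5*1/4) = 14*(16 - 5/4) = 14*(59/4) = 413/2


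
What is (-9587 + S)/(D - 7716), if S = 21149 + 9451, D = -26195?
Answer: -21013/33911 ≈ -0.61965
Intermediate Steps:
S = 30600
(-9587 + S)/(D - 7716) = (-9587 + 30600)/(-26195 - 7716) = 21013/(-33911) = 21013*(-1/33911) = -21013/33911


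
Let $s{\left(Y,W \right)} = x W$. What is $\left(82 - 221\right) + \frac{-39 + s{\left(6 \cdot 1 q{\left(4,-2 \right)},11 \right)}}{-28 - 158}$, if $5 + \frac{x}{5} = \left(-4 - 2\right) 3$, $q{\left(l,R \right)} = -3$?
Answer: $- \frac{12275}{93} \approx -131.99$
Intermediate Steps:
$x = -115$ ($x = -25 + 5 \left(-4 - 2\right) 3 = -25 + 5 \left(\left(-6\right) 3\right) = -25 + 5 \left(-18\right) = -25 - 90 = -115$)
$s{\left(Y,W \right)} = - 115 W$
$\left(82 - 221\right) + \frac{-39 + s{\left(6 \cdot 1 q{\left(4,-2 \right)},11 \right)}}{-28 - 158} = \left(82 - 221\right) + \frac{-39 - 1265}{-28 - 158} = -139 + \frac{-39 - 1265}{-186} = -139 - - \frac{652}{93} = -139 + \frac{652}{93} = - \frac{12275}{93}$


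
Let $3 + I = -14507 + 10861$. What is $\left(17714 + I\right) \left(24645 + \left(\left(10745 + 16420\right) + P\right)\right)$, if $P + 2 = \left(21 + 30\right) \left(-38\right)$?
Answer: $701421550$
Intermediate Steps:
$P = -1940$ ($P = -2 + \left(21 + 30\right) \left(-38\right) = -2 + 51 \left(-38\right) = -2 - 1938 = -1940$)
$I = -3649$ ($I = -3 + \left(-14507 + 10861\right) = -3 - 3646 = -3649$)
$\left(17714 + I\right) \left(24645 + \left(\left(10745 + 16420\right) + P\right)\right) = \left(17714 - 3649\right) \left(24645 + \left(\left(10745 + 16420\right) - 1940\right)\right) = 14065 \left(24645 + \left(27165 - 1940\right)\right) = 14065 \left(24645 + 25225\right) = 14065 \cdot 49870 = 701421550$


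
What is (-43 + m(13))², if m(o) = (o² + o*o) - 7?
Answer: 82944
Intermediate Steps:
m(o) = -7 + 2*o² (m(o) = (o² + o²) - 7 = 2*o² - 7 = -7 + 2*o²)
(-43 + m(13))² = (-43 + (-7 + 2*13²))² = (-43 + (-7 + 2*169))² = (-43 + (-7 + 338))² = (-43 + 331)² = 288² = 82944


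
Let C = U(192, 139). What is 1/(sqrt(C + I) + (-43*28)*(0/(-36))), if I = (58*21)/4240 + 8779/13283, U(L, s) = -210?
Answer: -2*I*sqrt(41443652173012270)/5886890773 ≈ -0.069163*I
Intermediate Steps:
C = -210
I = 26700827/28159960 (I = 1218*(1/4240) + 8779*(1/13283) = 609/2120 + 8779/13283 = 26700827/28159960 ≈ 0.94818)
1/(sqrt(C + I) + (-43*28)*(0/(-36))) = 1/(sqrt(-210 + 26700827/28159960) + (-43*28)*(0/(-36))) = 1/(sqrt(-5886890773/28159960) - 0*(-1)/36) = 1/(I*sqrt(41443652173012270)/14079980 - 1204*0) = 1/(I*sqrt(41443652173012270)/14079980 + 0) = 1/(I*sqrt(41443652173012270)/14079980) = -2*I*sqrt(41443652173012270)/5886890773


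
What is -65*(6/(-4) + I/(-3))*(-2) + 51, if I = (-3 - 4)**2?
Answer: -6802/3 ≈ -2267.3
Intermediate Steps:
I = 49 (I = (-7)**2 = 49)
-65*(6/(-4) + I/(-3))*(-2) + 51 = -65*(6/(-4) + 49/(-3))*(-2) + 51 = -65*(6*(-1/4) + 49*(-1/3))*(-2) + 51 = -65*(-3/2 - 49/3)*(-2) + 51 = -(-6955)*(-2)/6 + 51 = -65*107/3 + 51 = -6955/3 + 51 = -6802/3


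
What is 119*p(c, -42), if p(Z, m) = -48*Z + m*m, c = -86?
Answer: 701148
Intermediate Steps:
p(Z, m) = m**2 - 48*Z (p(Z, m) = -48*Z + m**2 = m**2 - 48*Z)
119*p(c, -42) = 119*((-42)**2 - 48*(-86)) = 119*(1764 + 4128) = 119*5892 = 701148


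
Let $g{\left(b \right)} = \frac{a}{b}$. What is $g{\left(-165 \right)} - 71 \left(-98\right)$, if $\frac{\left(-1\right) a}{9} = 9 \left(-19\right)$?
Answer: $\frac{382177}{55} \approx 6948.7$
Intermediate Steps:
$a = 1539$ ($a = - 9 \cdot 9 \left(-19\right) = \left(-9\right) \left(-171\right) = 1539$)
$g{\left(b \right)} = \frac{1539}{b}$
$g{\left(-165 \right)} - 71 \left(-98\right) = \frac{1539}{-165} - 71 \left(-98\right) = 1539 \left(- \frac{1}{165}\right) - -6958 = - \frac{513}{55} + 6958 = \frac{382177}{55}$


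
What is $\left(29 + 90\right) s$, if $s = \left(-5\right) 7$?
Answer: $-4165$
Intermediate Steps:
$s = -35$
$\left(29 + 90\right) s = \left(29 + 90\right) \left(-35\right) = 119 \left(-35\right) = -4165$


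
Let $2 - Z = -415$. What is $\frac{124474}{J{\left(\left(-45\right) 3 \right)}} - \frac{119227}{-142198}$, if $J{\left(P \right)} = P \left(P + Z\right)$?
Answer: $- \frac{6580490981}{2706738930} \approx -2.4312$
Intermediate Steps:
$Z = 417$ ($Z = 2 - -415 = 2 + 415 = 417$)
$J{\left(P \right)} = P \left(417 + P\right)$ ($J{\left(P \right)} = P \left(P + 417\right) = P \left(417 + P\right)$)
$\frac{124474}{J{\left(\left(-45\right) 3 \right)}} - \frac{119227}{-142198} = \frac{124474}{\left(-45\right) 3 \left(417 - 135\right)} - \frac{119227}{-142198} = \frac{124474}{\left(-135\right) \left(417 - 135\right)} - - \frac{119227}{142198} = \frac{124474}{\left(-135\right) 282} + \frac{119227}{142198} = \frac{124474}{-38070} + \frac{119227}{142198} = 124474 \left(- \frac{1}{38070}\right) + \frac{119227}{142198} = - \frac{62237}{19035} + \frac{119227}{142198} = - \frac{6580490981}{2706738930}$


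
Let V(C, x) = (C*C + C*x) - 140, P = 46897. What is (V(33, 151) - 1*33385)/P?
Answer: -27453/46897 ≈ -0.58539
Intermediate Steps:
V(C, x) = -140 + C**2 + C*x (V(C, x) = (C**2 + C*x) - 140 = -140 + C**2 + C*x)
(V(33, 151) - 1*33385)/P = ((-140 + 33**2 + 33*151) - 1*33385)/46897 = ((-140 + 1089 + 4983) - 33385)*(1/46897) = (5932 - 33385)*(1/46897) = -27453*1/46897 = -27453/46897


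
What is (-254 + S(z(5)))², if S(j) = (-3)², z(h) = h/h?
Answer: 60025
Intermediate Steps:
z(h) = 1
S(j) = 9
(-254 + S(z(5)))² = (-254 + 9)² = (-245)² = 60025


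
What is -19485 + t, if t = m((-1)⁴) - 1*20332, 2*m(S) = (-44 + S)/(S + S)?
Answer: -159311/4 ≈ -39828.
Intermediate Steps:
m(S) = (-44 + S)/(4*S) (m(S) = ((-44 + S)/(S + S))/2 = ((-44 + S)/((2*S)))/2 = ((-44 + S)*(1/(2*S)))/2 = ((-44 + S)/(2*S))/2 = (-44 + S)/(4*S))
t = -81371/4 (t = (-44 + (-1)⁴)/(4*((-1)⁴)) - 1*20332 = (¼)*(-44 + 1)/1 - 20332 = (¼)*1*(-43) - 20332 = -43/4 - 20332 = -81371/4 ≈ -20343.)
-19485 + t = -19485 - 81371/4 = -159311/4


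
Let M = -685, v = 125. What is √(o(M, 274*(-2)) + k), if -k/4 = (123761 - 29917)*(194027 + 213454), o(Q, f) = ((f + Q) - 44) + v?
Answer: 4*I*√9559911813 ≈ 3.911e+5*I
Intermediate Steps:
o(Q, f) = 81 + Q + f (o(Q, f) = ((f + Q) - 44) + 125 = ((Q + f) - 44) + 125 = (-44 + Q + f) + 125 = 81 + Q + f)
k = -152958587856 (k = -4*(123761 - 29917)*(194027 + 213454) = -375376*407481 = -4*38239646964 = -152958587856)
√(o(M, 274*(-2)) + k) = √((81 - 685 + 274*(-2)) - 152958587856) = √((81 - 685 - 548) - 152958587856) = √(-1152 - 152958587856) = √(-152958589008) = 4*I*√9559911813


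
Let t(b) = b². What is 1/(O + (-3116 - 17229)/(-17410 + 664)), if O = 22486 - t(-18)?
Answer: 16746/371145197 ≈ 4.5120e-5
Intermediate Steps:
O = 22162 (O = 22486 - 1*(-18)² = 22486 - 1*324 = 22486 - 324 = 22162)
1/(O + (-3116 - 17229)/(-17410 + 664)) = 1/(22162 + (-3116 - 17229)/(-17410 + 664)) = 1/(22162 - 20345/(-16746)) = 1/(22162 - 20345*(-1/16746)) = 1/(22162 + 20345/16746) = 1/(371145197/16746) = 16746/371145197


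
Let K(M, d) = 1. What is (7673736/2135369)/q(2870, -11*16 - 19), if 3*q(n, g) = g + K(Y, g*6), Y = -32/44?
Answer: -11510604/207130793 ≈ -0.055572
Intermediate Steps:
Y = -8/11 (Y = -32*1/44 = -8/11 ≈ -0.72727)
q(n, g) = 1/3 + g/3 (q(n, g) = (g + 1)/3 = (1 + g)/3 = 1/3 + g/3)
(7673736/2135369)/q(2870, -11*16 - 19) = (7673736/2135369)/(1/3 + (-11*16 - 19)/3) = (7673736*(1/2135369))/(1/3 + (-176 - 19)/3) = 7673736/(2135369*(1/3 + (1/3)*(-195))) = 7673736/(2135369*(1/3 - 65)) = 7673736/(2135369*(-194/3)) = (7673736/2135369)*(-3/194) = -11510604/207130793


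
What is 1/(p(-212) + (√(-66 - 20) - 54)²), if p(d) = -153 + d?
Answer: I/(108*√86 + 2465*I) ≈ 0.0003482 + 0.00014148*I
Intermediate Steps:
1/(p(-212) + (√(-66 - 20) - 54)²) = 1/((-153 - 212) + (√(-66 - 20) - 54)²) = 1/(-365 + (√(-86) - 54)²) = 1/(-365 + (I*√86 - 54)²) = 1/(-365 + (-54 + I*√86)²)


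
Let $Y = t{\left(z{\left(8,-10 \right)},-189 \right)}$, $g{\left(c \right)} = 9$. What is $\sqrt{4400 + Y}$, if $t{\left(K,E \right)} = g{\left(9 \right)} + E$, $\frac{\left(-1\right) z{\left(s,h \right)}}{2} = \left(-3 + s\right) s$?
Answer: $2 \sqrt{1055} \approx 64.962$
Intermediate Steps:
$z{\left(s,h \right)} = - 2 s \left(-3 + s\right)$ ($z{\left(s,h \right)} = - 2 \left(-3 + s\right) s = - 2 s \left(-3 + s\right)$)
$t{\left(K,E \right)} = 9 + E$
$Y = -180$ ($Y = 9 - 189 = -180$)
$\sqrt{4400 + Y} = \sqrt{4400 - 180} = \sqrt{4220} = 2 \sqrt{1055}$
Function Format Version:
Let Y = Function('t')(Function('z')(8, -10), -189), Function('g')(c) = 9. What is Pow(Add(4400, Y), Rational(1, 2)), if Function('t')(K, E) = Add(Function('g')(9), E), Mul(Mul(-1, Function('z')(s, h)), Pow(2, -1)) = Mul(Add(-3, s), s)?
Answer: Mul(2, Pow(1055, Rational(1, 2))) ≈ 64.962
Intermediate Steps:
Function('z')(s, h) = Mul(-2, s, Add(-3, s)) (Function('z')(s, h) = Mul(-2, Mul(Add(-3, s), s)) = Mul(-2, Mul(s, Add(-3, s))) = Mul(-2, s, Add(-3, s)))
Function('t')(K, E) = Add(9, E)
Y = -180 (Y = Add(9, -189) = -180)
Pow(Add(4400, Y), Rational(1, 2)) = Pow(Add(4400, -180), Rational(1, 2)) = Pow(4220, Rational(1, 2)) = Mul(2, Pow(1055, Rational(1, 2)))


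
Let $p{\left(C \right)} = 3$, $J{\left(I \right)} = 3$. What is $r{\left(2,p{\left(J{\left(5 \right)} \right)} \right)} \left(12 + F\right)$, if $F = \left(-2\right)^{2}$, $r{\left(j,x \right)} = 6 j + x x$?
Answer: $336$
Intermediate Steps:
$r{\left(j,x \right)} = x^{2} + 6 j$ ($r{\left(j,x \right)} = 6 j + x^{2} = x^{2} + 6 j$)
$F = 4$
$r{\left(2,p{\left(J{\left(5 \right)} \right)} \right)} \left(12 + F\right) = \left(3^{2} + 6 \cdot 2\right) \left(12 + 4\right) = \left(9 + 12\right) 16 = 21 \cdot 16 = 336$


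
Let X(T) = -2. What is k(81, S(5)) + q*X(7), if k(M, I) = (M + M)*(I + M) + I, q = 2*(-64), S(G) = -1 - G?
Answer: 12400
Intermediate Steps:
q = -128
k(M, I) = I + 2*M*(I + M) (k(M, I) = (2*M)*(I + M) + I = 2*M*(I + M) + I = I + 2*M*(I + M))
k(81, S(5)) + q*X(7) = ((-1 - 1*5) + 2*81² + 2*(-1 - 1*5)*81) - 128*(-2) = ((-1 - 5) + 2*6561 + 2*(-1 - 5)*81) + 256 = (-6 + 13122 + 2*(-6)*81) + 256 = (-6 + 13122 - 972) + 256 = 12144 + 256 = 12400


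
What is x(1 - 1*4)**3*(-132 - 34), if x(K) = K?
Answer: 4482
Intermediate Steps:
x(1 - 1*4)**3*(-132 - 34) = (1 - 1*4)**3*(-132 - 34) = (1 - 4)**3*(-166) = (-3)**3*(-166) = -27*(-166) = 4482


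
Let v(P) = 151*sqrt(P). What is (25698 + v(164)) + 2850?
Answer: 28548 + 302*sqrt(41) ≈ 30482.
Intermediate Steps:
(25698 + v(164)) + 2850 = (25698 + 151*sqrt(164)) + 2850 = (25698 + 151*(2*sqrt(41))) + 2850 = (25698 + 302*sqrt(41)) + 2850 = 28548 + 302*sqrt(41)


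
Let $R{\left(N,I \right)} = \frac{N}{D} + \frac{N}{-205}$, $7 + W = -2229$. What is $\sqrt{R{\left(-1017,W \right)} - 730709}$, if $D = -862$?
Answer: $\frac{i \sqrt{22817237372774210}}{176710} \approx 854.81 i$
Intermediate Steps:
$W = -2236$ ($W = -7 - 2229 = -2236$)
$R{\left(N,I \right)} = - \frac{1067 N}{176710}$ ($R{\left(N,I \right)} = \frac{N}{-862} + \frac{N}{-205} = N \left(- \frac{1}{862}\right) + N \left(- \frac{1}{205}\right) = - \frac{N}{862} - \frac{N}{205} = - \frac{1067 N}{176710}$)
$\sqrt{R{\left(-1017,W \right)} - 730709} = \sqrt{\left(- \frac{1067}{176710}\right) \left(-1017\right) - 730709} = \sqrt{\frac{1085139}{176710} - 730709} = \sqrt{- \frac{129122502251}{176710}} = \frac{i \sqrt{22817237372774210}}{176710}$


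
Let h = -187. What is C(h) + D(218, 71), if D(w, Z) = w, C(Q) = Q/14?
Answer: 2865/14 ≈ 204.64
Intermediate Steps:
C(Q) = Q/14 (C(Q) = Q*(1/14) = Q/14)
C(h) + D(218, 71) = (1/14)*(-187) + 218 = -187/14 + 218 = 2865/14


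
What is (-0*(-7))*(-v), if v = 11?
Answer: 0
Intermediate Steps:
(-0*(-7))*(-v) = (-0*(-7))*(-1*11) = -21*0*(-11) = 0*(-11) = 0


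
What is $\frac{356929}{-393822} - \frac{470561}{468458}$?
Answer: $- \frac{88130879906}{46122266619} \approx -1.9108$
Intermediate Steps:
$\frac{356929}{-393822} - \frac{470561}{468458} = 356929 \left(- \frac{1}{393822}\right) - \frac{470561}{468458} = - \frac{356929}{393822} - \frac{470561}{468458} = - \frac{88130879906}{46122266619}$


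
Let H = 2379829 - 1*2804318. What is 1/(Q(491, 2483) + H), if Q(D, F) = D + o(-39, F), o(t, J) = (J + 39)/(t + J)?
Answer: -94/39855715 ≈ -2.3585e-6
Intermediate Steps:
o(t, J) = (39 + J)/(J + t)
Q(D, F) = D + (39 + F)/(-39 + F) (Q(D, F) = D + (39 + F)/(F - 39) = D + (39 + F)/(-39 + F))
H = -424489 (H = 2379829 - 2804318 = -424489)
1/(Q(491, 2483) + H) = 1/((39 + 2483 + 491*(-39 + 2483))/(-39 + 2483) - 424489) = 1/((39 + 2483 + 491*2444)/2444 - 424489) = 1/((39 + 2483 + 1200004)/2444 - 424489) = 1/((1/2444)*1202526 - 424489) = 1/(46251/94 - 424489) = 1/(-39855715/94) = -94/39855715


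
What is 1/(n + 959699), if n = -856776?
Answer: 1/102923 ≈ 9.7160e-6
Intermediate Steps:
1/(n + 959699) = 1/(-856776 + 959699) = 1/102923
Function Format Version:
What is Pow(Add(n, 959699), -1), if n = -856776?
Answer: Rational(1, 102923) ≈ 9.7160e-6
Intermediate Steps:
Pow(Add(n, 959699), -1) = Pow(Add(-856776, 959699), -1) = Pow(102923, -1) = Rational(1, 102923)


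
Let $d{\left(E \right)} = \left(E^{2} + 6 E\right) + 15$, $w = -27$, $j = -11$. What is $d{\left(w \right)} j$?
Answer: $-6402$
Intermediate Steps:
$d{\left(E \right)} = 15 + E^{2} + 6 E$
$d{\left(w \right)} j = \left(15 + \left(-27\right)^{2} + 6 \left(-27\right)\right) \left(-11\right) = \left(15 + 729 - 162\right) \left(-11\right) = 582 \left(-11\right) = -6402$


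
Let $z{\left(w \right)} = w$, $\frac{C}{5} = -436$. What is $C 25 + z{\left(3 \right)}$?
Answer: $-54497$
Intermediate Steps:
$C = -2180$ ($C = 5 \left(-436\right) = -2180$)
$C 25 + z{\left(3 \right)} = \left(-2180\right) 25 + 3 = -54500 + 3 = -54497$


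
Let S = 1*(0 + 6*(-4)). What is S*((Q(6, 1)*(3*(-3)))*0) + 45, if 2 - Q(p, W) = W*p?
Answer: 45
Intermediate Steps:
Q(p, W) = 2 - W*p
S = -24 (S = 1*(0 - 24) = 1*(-24) = -24)
S*((Q(6, 1)*(3*(-3)))*0) + 45 = -24*(2 - 1*1*6)*(3*(-3))*0 + 45 = -24*(2 - 6)*(-9)*0 + 45 = -24*(-4*(-9))*0 + 45 = -864*0 + 45 = -24*0 + 45 = 0 + 45 = 45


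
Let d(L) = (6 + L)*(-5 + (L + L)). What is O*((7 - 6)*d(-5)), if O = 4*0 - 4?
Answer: 60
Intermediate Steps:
O = -4 (O = 0 - 4 = -4)
d(L) = (-5 + 2*L)*(6 + L) (d(L) = (6 + L)*(-5 + 2*L) = (-5 + 2*L)*(6 + L))
O*((7 - 6)*d(-5)) = -4*(7 - 6)*(-30 + 2*(-5)**2 + 7*(-5)) = -4*(-30 + 2*25 - 35) = -4*(-30 + 50 - 35) = -4*(-15) = 60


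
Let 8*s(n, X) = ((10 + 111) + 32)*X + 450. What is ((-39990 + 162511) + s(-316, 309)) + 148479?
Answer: 2215727/8 ≈ 2.7697e+5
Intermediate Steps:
s(n, X) = 225/4 + 153*X/8 (s(n, X) = (((10 + 111) + 32)*X + 450)/8 = ((121 + 32)*X + 450)/8 = (153*X + 450)/8 = (450 + 153*X)/8 = 225/4 + 153*X/8)
((-39990 + 162511) + s(-316, 309)) + 148479 = ((-39990 + 162511) + (225/4 + (153/8)*309)) + 148479 = (122521 + (225/4 + 47277/8)) + 148479 = (122521 + 47727/8) + 148479 = 1027895/8 + 148479 = 2215727/8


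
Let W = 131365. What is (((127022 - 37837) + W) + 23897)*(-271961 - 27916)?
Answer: -73304033019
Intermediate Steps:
(((127022 - 37837) + W) + 23897)*(-271961 - 27916) = (((127022 - 37837) + 131365) + 23897)*(-271961 - 27916) = ((89185 + 131365) + 23897)*(-299877) = (220550 + 23897)*(-299877) = 244447*(-299877) = -73304033019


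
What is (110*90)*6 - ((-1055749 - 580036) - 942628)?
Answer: 2637813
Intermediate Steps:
(110*90)*6 - ((-1055749 - 580036) - 942628) = 9900*6 - (-1635785 - 942628) = 59400 - 1*(-2578413) = 59400 + 2578413 = 2637813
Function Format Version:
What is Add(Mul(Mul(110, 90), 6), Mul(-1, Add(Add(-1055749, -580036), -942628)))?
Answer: 2637813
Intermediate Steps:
Add(Mul(Mul(110, 90), 6), Mul(-1, Add(Add(-1055749, -580036), -942628))) = Add(Mul(9900, 6), Mul(-1, Add(-1635785, -942628))) = Add(59400, Mul(-1, -2578413)) = Add(59400, 2578413) = 2637813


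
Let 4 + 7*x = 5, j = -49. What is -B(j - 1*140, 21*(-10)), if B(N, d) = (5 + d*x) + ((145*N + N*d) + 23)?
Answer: -12283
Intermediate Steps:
x = ⅐ (x = -4/7 + (⅐)*5 = -4/7 + 5/7 = ⅐ ≈ 0.14286)
B(N, d) = 28 + 145*N + d/7 + N*d (B(N, d) = (5 + d*(⅐)) + ((145*N + N*d) + 23) = (5 + d/7) + (23 + 145*N + N*d) = 28 + 145*N + d/7 + N*d)
-B(j - 1*140, 21*(-10)) = -(28 + 145*(-49 - 1*140) + (21*(-10))/7 + (-49 - 1*140)*(21*(-10))) = -(28 + 145*(-49 - 140) + (⅐)*(-210) + (-49 - 140)*(-210)) = -(28 + 145*(-189) - 30 - 189*(-210)) = -(28 - 27405 - 30 + 39690) = -1*12283 = -12283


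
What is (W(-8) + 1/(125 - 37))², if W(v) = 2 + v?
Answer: 277729/7744 ≈ 35.864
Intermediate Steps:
(W(-8) + 1/(125 - 37))² = ((2 - 8) + 1/(125 - 37))² = (-6 + 1/88)² = (-527/88)² = 277729/7744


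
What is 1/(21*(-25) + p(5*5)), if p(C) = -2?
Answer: -1/527 ≈ -0.0018975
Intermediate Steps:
1/(21*(-25) + p(5*5)) = 1/(21*(-25) - 2) = 1/(-525 - 2) = 1/(-527) = -1/527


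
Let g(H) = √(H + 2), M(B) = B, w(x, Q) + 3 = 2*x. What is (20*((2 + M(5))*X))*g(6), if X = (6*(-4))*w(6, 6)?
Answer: -60480*√2 ≈ -85532.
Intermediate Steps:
w(x, Q) = -3 + 2*x
g(H) = √(2 + H)
X = -216 (X = (6*(-4))*(-3 + 2*6) = -24*(-3 + 12) = -24*9 = -216)
(20*((2 + M(5))*X))*g(6) = (20*((2 + 5)*(-216)))*√(2 + 6) = (20*(7*(-216)))*√8 = (20*(-1512))*(2*√2) = -60480*√2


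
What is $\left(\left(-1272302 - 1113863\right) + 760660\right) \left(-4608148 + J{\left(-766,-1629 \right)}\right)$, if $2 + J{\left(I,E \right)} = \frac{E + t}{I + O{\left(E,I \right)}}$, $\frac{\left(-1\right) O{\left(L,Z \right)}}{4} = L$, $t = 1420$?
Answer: $\frac{8614156563558609}{1150} \approx 7.4906 \cdot 10^{12}$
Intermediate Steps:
$O{\left(L,Z \right)} = - 4 L$
$J{\left(I,E \right)} = -2 + \frac{1420 + E}{I - 4 E}$ ($J{\left(I,E \right)} = -2 + \frac{E + 1420}{I - 4 E} = -2 + \frac{1420 + E}{I - 4 E}$)
$\left(\left(-1272302 - 1113863\right) + 760660\right) \left(-4608148 + J{\left(-766,-1629 \right)}\right) = \left(\left(-1272302 - 1113863\right) + 760660\right) \left(-4608148 + \frac{-1420 - -14661 + 2 \left(-766\right)}{\left(-1\right) \left(-766\right) + 4 \left(-1629\right)}\right) = \left(\left(-1272302 - 1113863\right) + 760660\right) \left(-4608148 + \frac{-1420 + 14661 - 1532}{766 - 6516}\right) = \left(-2386165 + 760660\right) \left(-4608148 + \frac{1}{-5750} \cdot 11709\right) = - 1625505 \left(-4608148 - \frac{11709}{5750}\right) = \left(-1625505\right) \left(- \frac{26496862709}{5750}\right) = \frac{8614156563558609}{1150}$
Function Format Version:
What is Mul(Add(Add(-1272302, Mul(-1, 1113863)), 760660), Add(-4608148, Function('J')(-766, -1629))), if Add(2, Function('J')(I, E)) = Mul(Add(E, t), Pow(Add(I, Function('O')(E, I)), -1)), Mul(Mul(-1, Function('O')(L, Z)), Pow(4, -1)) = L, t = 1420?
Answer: Rational(8614156563558609, 1150) ≈ 7.4906e+12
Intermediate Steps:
Function('O')(L, Z) = Mul(-4, L)
Function('J')(I, E) = Add(-2, Mul(Pow(Add(I, Mul(-4, E)), -1), Add(1420, E))) (Function('J')(I, E) = Add(-2, Mul(Add(E, 1420), Pow(Add(I, Mul(-4, E)), -1))) = Add(-2, Mul(Add(1420, E), Pow(Add(I, Mul(-4, E)), -1))) = Add(-2, Mul(Pow(Add(I, Mul(-4, E)), -1), Add(1420, E))))
Mul(Add(Add(-1272302, Mul(-1, 1113863)), 760660), Add(-4608148, Function('J')(-766, -1629))) = Mul(Add(Add(-1272302, Mul(-1, 1113863)), 760660), Add(-4608148, Mul(Pow(Add(Mul(-1, -766), Mul(4, -1629)), -1), Add(-1420, Mul(-9, -1629), Mul(2, -766))))) = Mul(Add(Add(-1272302, -1113863), 760660), Add(-4608148, Mul(Pow(Add(766, -6516), -1), Add(-1420, 14661, -1532)))) = Mul(Add(-2386165, 760660), Add(-4608148, Mul(Pow(-5750, -1), 11709))) = Mul(-1625505, Add(-4608148, Mul(Rational(-1, 5750), 11709))) = Mul(-1625505, Add(-4608148, Rational(-11709, 5750))) = Mul(-1625505, Rational(-26496862709, 5750)) = Rational(8614156563558609, 1150)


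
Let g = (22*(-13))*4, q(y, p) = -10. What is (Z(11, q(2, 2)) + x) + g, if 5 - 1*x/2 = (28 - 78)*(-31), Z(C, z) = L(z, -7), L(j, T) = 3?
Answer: -4231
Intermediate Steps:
Z(C, z) = 3
x = -3090 (x = 10 - 2*(28 - 78)*(-31) = 10 - (-100)*(-31) = 10 - 2*1550 = 10 - 3100 = -3090)
g = -1144 (g = -286*4 = -1144)
(Z(11, q(2, 2)) + x) + g = (3 - 3090) - 1144 = -3087 - 1144 = -4231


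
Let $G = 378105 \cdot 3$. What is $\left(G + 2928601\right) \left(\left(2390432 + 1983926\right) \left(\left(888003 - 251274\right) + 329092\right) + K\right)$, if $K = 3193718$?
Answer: $17165210709876090576$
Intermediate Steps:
$G = 1134315$
$\left(G + 2928601\right) \left(\left(2390432 + 1983926\right) \left(\left(888003 - 251274\right) + 329092\right) + K\right) = \left(1134315 + 2928601\right) \left(\left(2390432 + 1983926\right) \left(\left(888003 - 251274\right) + 329092\right) + 3193718\right) = 4062916 \left(4374358 \left(\left(888003 - 251274\right) + 329092\right) + 3193718\right) = 4062916 \left(4374358 \left(636729 + 329092\right) + 3193718\right) = 4062916 \left(4374358 \cdot 965821 + 3193718\right) = 4062916 \left(4224846817918 + 3193718\right) = 4062916 \cdot 4224850011636 = 17165210709876090576$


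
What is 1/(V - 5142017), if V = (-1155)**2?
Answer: -1/3807992 ≈ -2.6261e-7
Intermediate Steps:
V = 1334025
1/(V - 5142017) = 1/(1334025 - 5142017) = 1/(-3807992) = -1/3807992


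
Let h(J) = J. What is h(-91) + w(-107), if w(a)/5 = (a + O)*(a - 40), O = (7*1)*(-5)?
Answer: 104279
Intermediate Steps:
O = -35 (O = 7*(-5) = -35)
w(a) = 5*(-40 + a)*(-35 + a) (w(a) = 5*((a - 35)*(a - 40)) = 5*((-35 + a)*(-40 + a)) = 5*((-40 + a)*(-35 + a)) = 5*(-40 + a)*(-35 + a))
h(-91) + w(-107) = -91 + (7000 - 375*(-107) + 5*(-107)²) = -91 + (7000 + 40125 + 5*11449) = -91 + (7000 + 40125 + 57245) = -91 + 104370 = 104279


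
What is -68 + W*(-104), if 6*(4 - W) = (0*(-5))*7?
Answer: -484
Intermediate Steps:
W = 4 (W = 4 - 0*(-5)*7/6 = 4 - 0*7 = 4 - ⅙*0 = 4 + 0 = 4)
-68 + W*(-104) = -68 + 4*(-104) = -68 - 416 = -484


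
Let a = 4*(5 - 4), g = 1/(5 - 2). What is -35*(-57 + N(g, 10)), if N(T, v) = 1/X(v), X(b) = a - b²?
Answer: 191555/96 ≈ 1995.4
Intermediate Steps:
g = ⅓ (g = 1/3 = ⅓ ≈ 0.33333)
a = 4 (a = 4*1 = 4)
X(b) = 4 - b²
N(T, v) = 1/(4 - v²)
-35*(-57 + N(g, 10)) = -35*(-57 - 1/(-4 + 10²)) = -35*(-57 - 1/(-4 + 100)) = -35*(-57 - 1/96) = -35*(-5473/96) = 191555/96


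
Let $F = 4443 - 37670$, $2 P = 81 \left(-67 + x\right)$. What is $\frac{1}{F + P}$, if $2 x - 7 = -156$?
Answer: $- \frac{4}{155831} \approx -2.5669 \cdot 10^{-5}$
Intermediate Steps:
$x = - \frac{149}{2}$ ($x = \frac{7}{2} + \frac{1}{2} \left(-156\right) = \frac{7}{2} - 78 = - \frac{149}{2} \approx -74.5$)
$P = - \frac{22923}{4}$ ($P = \frac{81 \left(-67 - \frac{149}{2}\right)}{2} = \frac{81 \left(- \frac{283}{2}\right)}{2} = \frac{1}{2} \left(- \frac{22923}{2}\right) = - \frac{22923}{4} \approx -5730.8$)
$F = -33227$ ($F = 4443 - 37670 = -33227$)
$\frac{1}{F + P} = \frac{1}{-33227 - \frac{22923}{4}} = \frac{1}{- \frac{155831}{4}} = - \frac{4}{155831}$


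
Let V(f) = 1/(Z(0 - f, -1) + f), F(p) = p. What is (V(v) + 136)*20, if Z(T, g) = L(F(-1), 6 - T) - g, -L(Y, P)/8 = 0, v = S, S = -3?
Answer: 2710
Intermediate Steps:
v = -3
L(Y, P) = 0 (L(Y, P) = -8*0 = 0)
Z(T, g) = -g (Z(T, g) = 0 - g = -g)
V(f) = 1/(1 + f) (V(f) = 1/(-1*(-1) + f) = 1/(1 + f))
(V(v) + 136)*20 = (1/(1 - 3) + 136)*20 = (1/(-2) + 136)*20 = (-½ + 136)*20 = (271/2)*20 = 2710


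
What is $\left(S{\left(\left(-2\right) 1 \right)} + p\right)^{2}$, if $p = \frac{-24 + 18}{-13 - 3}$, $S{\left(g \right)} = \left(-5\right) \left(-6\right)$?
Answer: $\frac{59049}{64} \approx 922.64$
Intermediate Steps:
$S{\left(g \right)} = 30$
$p = \frac{3}{8}$ ($p = - \frac{6}{-16} = \left(-6\right) \left(- \frac{1}{16}\right) = \frac{3}{8} \approx 0.375$)
$\left(S{\left(\left(-2\right) 1 \right)} + p\right)^{2} = \left(30 + \frac{3}{8}\right)^{2} = \left(\frac{243}{8}\right)^{2} = \frac{59049}{64}$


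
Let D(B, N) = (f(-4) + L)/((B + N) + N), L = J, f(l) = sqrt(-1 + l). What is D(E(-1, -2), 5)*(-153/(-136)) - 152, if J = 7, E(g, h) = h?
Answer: -9665/64 + 9*I*sqrt(5)/64 ≈ -151.02 + 0.31445*I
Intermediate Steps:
L = 7
D(B, N) = (7 + I*sqrt(5))/(B + 2*N) (D(B, N) = (sqrt(-1 - 4) + 7)/((B + N) + N) = (sqrt(-5) + 7)/(B + 2*N) = (I*sqrt(5) + 7)/(B + 2*N) = (7 + I*sqrt(5))/(B + 2*N))
D(E(-1, -2), 5)*(-153/(-136)) - 152 = ((7 + I*sqrt(5))/(-2 + 2*5))*(-153/(-136)) - 152 = ((7 + I*sqrt(5))/(-2 + 10))*(-153*(-1/136)) - 152 = ((7 + I*sqrt(5))/8)*(9/8) - 152 = (7/8 + I*sqrt(5)/8)*(9/8) - 152 = (63/64 + 9*I*sqrt(5)/64) - 152 = -9665/64 + 9*I*sqrt(5)/64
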